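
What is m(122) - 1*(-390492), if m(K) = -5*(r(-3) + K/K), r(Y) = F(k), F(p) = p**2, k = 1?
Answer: 390482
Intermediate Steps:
r(Y) = 1 (r(Y) = 1**2 = 1)
m(K) = -10 (m(K) = -5*(1 + K/K) = -5*(1 + 1) = -5*2 = -10)
m(122) - 1*(-390492) = -10 - 1*(-390492) = -10 + 390492 = 390482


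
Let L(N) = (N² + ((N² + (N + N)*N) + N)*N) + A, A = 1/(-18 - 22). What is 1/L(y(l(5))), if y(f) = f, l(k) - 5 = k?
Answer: 40/127999 ≈ 0.00031250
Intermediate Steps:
l(k) = 5 + k
A = -1/40 (A = 1/(-40) = -1/40 ≈ -0.025000)
L(N) = -1/40 + N² + N*(N + 3*N²) (L(N) = (N² + ((N² + (N + N)*N) + N)*N) - 1/40 = (N² + ((N² + (2*N)*N) + N)*N) - 1/40 = (N² + ((N² + 2*N²) + N)*N) - 1/40 = (N² + (3*N² + N)*N) - 1/40 = (N² + (N + 3*N²)*N) - 1/40 = (N² + N*(N + 3*N²)) - 1/40 = -1/40 + N² + N*(N + 3*N²))
1/L(y(l(5))) = 1/(-1/40 + 2*(5 + 5)² + 3*(5 + 5)³) = 1/(-1/40 + 2*10² + 3*10³) = 1/(-1/40 + 2*100 + 3*1000) = 1/(-1/40 + 200 + 3000) = 1/(127999/40) = 40/127999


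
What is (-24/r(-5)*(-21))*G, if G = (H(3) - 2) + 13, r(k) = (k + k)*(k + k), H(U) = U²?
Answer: 504/5 ≈ 100.80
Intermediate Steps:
r(k) = 4*k² (r(k) = (2*k)*(2*k) = 4*k²)
G = 20 (G = (3² - 2) + 13 = (9 - 2) + 13 = 7 + 13 = 20)
(-24/r(-5)*(-21))*G = (-24/(4*(-5)²)*(-21))*20 = (-24/(4*25)*(-21))*20 = (-24/100*(-21))*20 = (-24*1/100*(-21))*20 = -6/25*(-21)*20 = (126/25)*20 = 504/5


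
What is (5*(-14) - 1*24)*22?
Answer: -2068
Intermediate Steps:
(5*(-14) - 1*24)*22 = (-70 - 24)*22 = -94*22 = -2068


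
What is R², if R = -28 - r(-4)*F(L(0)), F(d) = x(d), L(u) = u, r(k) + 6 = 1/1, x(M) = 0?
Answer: 784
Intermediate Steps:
r(k) = -5 (r(k) = -6 + 1/1 = -6 + 1 = -5)
F(d) = 0
R = -28 (R = -28 - (-5)*0 = -28 - 1*0 = -28 + 0 = -28)
R² = (-28)² = 784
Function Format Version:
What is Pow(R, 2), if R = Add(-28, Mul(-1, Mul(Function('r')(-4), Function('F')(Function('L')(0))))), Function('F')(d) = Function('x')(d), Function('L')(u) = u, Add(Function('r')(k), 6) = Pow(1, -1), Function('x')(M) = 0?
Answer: 784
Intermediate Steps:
Function('r')(k) = -5 (Function('r')(k) = Add(-6, Pow(1, -1)) = Add(-6, 1) = -5)
Function('F')(d) = 0
R = -28 (R = Add(-28, Mul(-1, Mul(-5, 0))) = Add(-28, Mul(-1, 0)) = Add(-28, 0) = -28)
Pow(R, 2) = Pow(-28, 2) = 784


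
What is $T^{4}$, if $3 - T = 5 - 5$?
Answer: $81$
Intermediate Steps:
$T = 3$ ($T = 3 - \left(5 - 5\right) = 3 - 0 = 3 + 0 = 3$)
$T^{4} = 3^{4} = 81$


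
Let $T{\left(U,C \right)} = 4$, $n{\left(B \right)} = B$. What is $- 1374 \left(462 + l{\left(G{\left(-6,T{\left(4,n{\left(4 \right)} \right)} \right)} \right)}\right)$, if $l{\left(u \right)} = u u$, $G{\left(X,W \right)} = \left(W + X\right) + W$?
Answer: $-640284$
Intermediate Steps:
$G{\left(X,W \right)} = X + 2 W$
$l{\left(u \right)} = u^{2}$
$- 1374 \left(462 + l{\left(G{\left(-6,T{\left(4,n{\left(4 \right)} \right)} \right)} \right)}\right) = - 1374 \left(462 + \left(-6 + 2 \cdot 4\right)^{2}\right) = - 1374 \left(462 + \left(-6 + 8\right)^{2}\right) = - 1374 \left(462 + 2^{2}\right) = - 1374 \left(462 + 4\right) = \left(-1374\right) 466 = -640284$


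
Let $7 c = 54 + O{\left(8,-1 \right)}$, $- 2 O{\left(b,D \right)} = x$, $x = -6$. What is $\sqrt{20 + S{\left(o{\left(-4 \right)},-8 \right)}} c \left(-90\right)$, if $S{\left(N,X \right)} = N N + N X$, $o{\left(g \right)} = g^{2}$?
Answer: $- \frac{10260 \sqrt{37}}{7} \approx -8915.6$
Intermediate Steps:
$O{\left(b,D \right)} = 3$ ($O{\left(b,D \right)} = \left(- \frac{1}{2}\right) \left(-6\right) = 3$)
$c = \frac{57}{7}$ ($c = \frac{54 + 3}{7} = \frac{1}{7} \cdot 57 = \frac{57}{7} \approx 8.1429$)
$S{\left(N,X \right)} = N^{2} + N X$
$\sqrt{20 + S{\left(o{\left(-4 \right)},-8 \right)}} c \left(-90\right) = \sqrt{20 + \left(-4\right)^{2} \left(\left(-4\right)^{2} - 8\right)} \frac{57}{7} \left(-90\right) = \sqrt{20 + 16 \left(16 - 8\right)} \frac{57}{7} \left(-90\right) = \sqrt{20 + 16 \cdot 8} \cdot \frac{57}{7} \left(-90\right) = \sqrt{20 + 128} \cdot \frac{57}{7} \left(-90\right) = \sqrt{148} \cdot \frac{57}{7} \left(-90\right) = 2 \sqrt{37} \cdot \frac{57}{7} \left(-90\right) = \frac{114 \sqrt{37}}{7} \left(-90\right) = - \frac{10260 \sqrt{37}}{7}$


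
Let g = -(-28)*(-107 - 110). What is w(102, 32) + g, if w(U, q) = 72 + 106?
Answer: -5898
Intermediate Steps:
w(U, q) = 178
g = -6076 (g = -(-28)*(-217) = -1*6076 = -6076)
w(102, 32) + g = 178 - 6076 = -5898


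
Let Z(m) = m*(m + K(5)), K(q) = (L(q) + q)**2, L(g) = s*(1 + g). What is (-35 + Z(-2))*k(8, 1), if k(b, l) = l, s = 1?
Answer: -273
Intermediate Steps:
L(g) = 1 + g (L(g) = 1*(1 + g) = 1 + g)
K(q) = (1 + 2*q)**2 (K(q) = ((1 + q) + q)**2 = (1 + 2*q)**2)
Z(m) = m*(121 + m) (Z(m) = m*(m + (1 + 2*5)**2) = m*(m + (1 + 10)**2) = m*(m + 11**2) = m*(m + 121) = m*(121 + m))
(-35 + Z(-2))*k(8, 1) = (-35 - 2*(121 - 2))*1 = (-35 - 2*119)*1 = (-35 - 238)*1 = -273*1 = -273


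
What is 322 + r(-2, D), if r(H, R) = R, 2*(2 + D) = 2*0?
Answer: 320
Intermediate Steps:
D = -2 (D = -2 + (2*0)/2 = -2 + (½)*0 = -2 + 0 = -2)
322 + r(-2, D) = 322 - 2 = 320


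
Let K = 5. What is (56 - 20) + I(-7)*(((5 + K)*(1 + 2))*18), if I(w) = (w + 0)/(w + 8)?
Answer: -3744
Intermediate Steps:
I(w) = w/(8 + w)
(56 - 20) + I(-7)*(((5 + K)*(1 + 2))*18) = (56 - 20) + (-7/(8 - 7))*(((5 + 5)*(1 + 2))*18) = 36 + (-7/1)*((10*3)*18) = 36 + (-7*1)*(30*18) = 36 - 7*540 = 36 - 3780 = -3744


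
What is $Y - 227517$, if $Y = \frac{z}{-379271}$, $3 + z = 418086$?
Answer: $- \frac{86291018190}{379271} \approx -2.2752 \cdot 10^{5}$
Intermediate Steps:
$z = 418083$ ($z = -3 + 418086 = 418083$)
$Y = - \frac{418083}{379271}$ ($Y = \frac{418083}{-379271} = 418083 \left(- \frac{1}{379271}\right) = - \frac{418083}{379271} \approx -1.1023$)
$Y - 227517 = - \frac{418083}{379271} - 227517 = - \frac{86291018190}{379271}$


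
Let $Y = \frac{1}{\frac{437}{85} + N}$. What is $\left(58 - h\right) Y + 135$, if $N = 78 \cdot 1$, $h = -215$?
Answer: $\frac{977250}{7067} \approx 138.28$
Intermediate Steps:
$N = 78$
$Y = \frac{85}{7067}$ ($Y = \frac{1}{\frac{437}{85} + 78} = \frac{1}{\frac{7067}{85}} = \frac{85}{7067} \approx 0.012028$)
$\left(58 - h\right) Y + 135 = \left(58 - -215\right) \frac{85}{7067} + 135 = \left(58 + 215\right) \frac{85}{7067} + 135 = 273 \cdot \frac{85}{7067} + 135 = \frac{23205}{7067} + 135 = \frac{977250}{7067}$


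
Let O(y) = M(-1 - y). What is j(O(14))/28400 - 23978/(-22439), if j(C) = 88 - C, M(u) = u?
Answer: 35962443/33540400 ≈ 1.0722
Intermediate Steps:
O(y) = -1 - y
j(O(14))/28400 - 23978/(-22439) = (88 - (-1 - 1*14))/28400 - 23978/(-22439) = (88 - (-1 - 14))*(1/28400) - 23978*(-1/22439) = (88 - 1*(-15))*(1/28400) + 1262/1181 = (88 + 15)*(1/28400) + 1262/1181 = 103*(1/28400) + 1262/1181 = 103/28400 + 1262/1181 = 35962443/33540400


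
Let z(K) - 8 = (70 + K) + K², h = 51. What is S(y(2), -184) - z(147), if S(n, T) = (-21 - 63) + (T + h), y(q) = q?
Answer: -22051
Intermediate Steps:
z(K) = 78 + K + K² (z(K) = 8 + ((70 + K) + K²) = 8 + (70 + K + K²) = 78 + K + K²)
S(n, T) = -33 + T (S(n, T) = (-21 - 63) + (T + 51) = -84 + (51 + T) = -33 + T)
S(y(2), -184) - z(147) = (-33 - 184) - (78 + 147 + 147²) = -217 - (78 + 147 + 21609) = -217 - 1*21834 = -217 - 21834 = -22051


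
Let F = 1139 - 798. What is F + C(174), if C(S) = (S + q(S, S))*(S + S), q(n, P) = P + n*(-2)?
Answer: 341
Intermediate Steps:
q(n, P) = P - 2*n
F = 341
C(S) = 0 (C(S) = (S + (S - 2*S))*(S + S) = (S - S)*(2*S) = 0*(2*S) = 0)
F + C(174) = 341 + 0 = 341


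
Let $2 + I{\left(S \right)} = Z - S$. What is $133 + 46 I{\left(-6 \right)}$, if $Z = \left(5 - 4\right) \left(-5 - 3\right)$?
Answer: $-51$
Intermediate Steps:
$Z = -8$ ($Z = 1 \left(-8\right) = -8$)
$I{\left(S \right)} = -10 - S$ ($I{\left(S \right)} = -2 - \left(8 + S\right) = -10 - S$)
$133 + 46 I{\left(-6 \right)} = 133 + 46 \left(-10 - -6\right) = 133 + 46 \left(-10 + 6\right) = 133 + 46 \left(-4\right) = 133 - 184 = -51$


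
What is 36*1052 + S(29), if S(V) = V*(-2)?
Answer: 37814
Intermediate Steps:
S(V) = -2*V
36*1052 + S(29) = 36*1052 - 2*29 = 37872 - 58 = 37814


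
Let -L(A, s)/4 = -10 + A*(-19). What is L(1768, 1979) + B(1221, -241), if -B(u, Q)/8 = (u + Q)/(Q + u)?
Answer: 134400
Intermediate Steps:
L(A, s) = 40 + 76*A (L(A, s) = -4*(-10 + A*(-19)) = -4*(-10 - 19*A) = 40 + 76*A)
B(u, Q) = -8 (B(u, Q) = -8*(u + Q)/(Q + u) = -8*(Q + u)/(Q + u) = -8*1 = -8)
L(1768, 1979) + B(1221, -241) = (40 + 76*1768) - 8 = (40 + 134368) - 8 = 134408 - 8 = 134400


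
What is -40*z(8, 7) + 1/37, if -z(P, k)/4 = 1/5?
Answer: 1185/37 ≈ 32.027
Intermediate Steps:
z(P, k) = -⅘ (z(P, k) = -4/5 = -4*⅕ = -⅘)
-40*z(8, 7) + 1/37 = -40*(-⅘) + 1/37 = 32 + 1/37 = 1185/37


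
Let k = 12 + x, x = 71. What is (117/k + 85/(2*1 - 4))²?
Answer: 46526041/27556 ≈ 1688.4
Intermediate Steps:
k = 83 (k = 12 + 71 = 83)
(117/k + 85/(2*1 - 4))² = (117/83 + 85/(2*1 - 4))² = (117*(1/83) + 85/(2 - 4))² = (117/83 + 85/(-2))² = (117/83 + 85*(-½))² = (117/83 - 85/2)² = (-6821/166)² = 46526041/27556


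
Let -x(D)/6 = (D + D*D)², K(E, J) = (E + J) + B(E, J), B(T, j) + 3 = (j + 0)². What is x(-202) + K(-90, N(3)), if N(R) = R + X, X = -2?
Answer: -9891134515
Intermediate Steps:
B(T, j) = -3 + j² (B(T, j) = -3 + (j + 0)² = -3 + j²)
N(R) = -2 + R (N(R) = R - 2 = -2 + R)
K(E, J) = -3 + E + J + J² (K(E, J) = (E + J) + (-3 + J²) = -3 + E + J + J²)
x(D) = -6*(D + D²)² (x(D) = -6*(D + D*D)² = -6*(D + D²)²)
x(-202) + K(-90, N(3)) = -6*(-202)²*(1 - 202)² + (-3 - 90 + (-2 + 3) + (-2 + 3)²) = -6*40804*(-201)² + (-3 - 90 + 1 + 1²) = -6*40804*40401 + (-3 - 90 + 1 + 1) = -9891134424 - 91 = -9891134515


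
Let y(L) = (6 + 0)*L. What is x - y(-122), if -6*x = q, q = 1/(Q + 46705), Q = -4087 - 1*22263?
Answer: 89399159/122130 ≈ 732.00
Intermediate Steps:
Q = -26350 (Q = -4087 - 22263 = -26350)
q = 1/20355 (q = 1/(-26350 + 46705) = 1/20355 ≈ 4.9128e-5)
y(L) = 6*L
x = -1/122130 (x = -⅙*1/20355 = -1/122130 ≈ -8.1880e-6)
x - y(-122) = -1/122130 - 6*(-122) = -1/122130 - 1*(-732) = -1/122130 + 732 = 89399159/122130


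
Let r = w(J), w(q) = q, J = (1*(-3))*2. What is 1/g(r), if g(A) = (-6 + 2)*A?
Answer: 1/24 ≈ 0.041667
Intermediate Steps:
J = -6 (J = -3*2 = -6)
r = -6
g(A) = -4*A
1/g(r) = 1/(-4*(-6)) = 1/24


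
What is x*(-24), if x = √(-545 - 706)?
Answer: -72*I*√139 ≈ -848.87*I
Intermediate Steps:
x = 3*I*√139 (x = √(-1251) = 3*I*√139 ≈ 35.37*I)
x*(-24) = (3*I*√139)*(-24) = -72*I*√139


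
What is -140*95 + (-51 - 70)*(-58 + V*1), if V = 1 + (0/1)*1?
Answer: -6403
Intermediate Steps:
V = 1 (V = 1 + (0*1)*1 = 1 + 0*1 = 1 + 0 = 1)
-140*95 + (-51 - 70)*(-58 + V*1) = -140*95 + (-51 - 70)*(-58 + 1*1) = -13300 - 121*(-58 + 1) = -13300 - 121*(-57) = -13300 + 6897 = -6403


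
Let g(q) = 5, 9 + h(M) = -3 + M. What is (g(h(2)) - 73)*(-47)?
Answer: 3196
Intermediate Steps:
h(M) = -12 + M (h(M) = -9 + (-3 + M) = -12 + M)
(g(h(2)) - 73)*(-47) = (5 - 73)*(-47) = -68*(-47) = 3196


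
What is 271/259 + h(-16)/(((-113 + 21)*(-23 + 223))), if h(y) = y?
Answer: 311909/297850 ≈ 1.0472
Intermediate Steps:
271/259 + h(-16)/(((-113 + 21)*(-23 + 223))) = 271/259 - 16*1/((-113 + 21)*(-23 + 223)) = 271*(1/259) - 16/((-92*200)) = 271/259 - 16/(-18400) = 271/259 - 16*(-1/18400) = 271/259 + 1/1150 = 311909/297850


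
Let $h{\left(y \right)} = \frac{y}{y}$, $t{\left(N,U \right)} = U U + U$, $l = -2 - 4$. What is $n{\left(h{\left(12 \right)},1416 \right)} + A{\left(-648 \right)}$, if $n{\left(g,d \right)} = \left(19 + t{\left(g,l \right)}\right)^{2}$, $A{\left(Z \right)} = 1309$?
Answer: $3710$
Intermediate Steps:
$l = -6$ ($l = -2 - 4 = -6$)
$t{\left(N,U \right)} = U + U^{2}$ ($t{\left(N,U \right)} = U^{2} + U = U + U^{2}$)
$h{\left(y \right)} = 1$
$n{\left(g,d \right)} = 2401$ ($n{\left(g,d \right)} = \left(19 - 6 \left(1 - 6\right)\right)^{2} = \left(19 - -30\right)^{2} = \left(19 + 30\right)^{2} = 49^{2} = 2401$)
$n{\left(h{\left(12 \right)},1416 \right)} + A{\left(-648 \right)} = 2401 + 1309 = 3710$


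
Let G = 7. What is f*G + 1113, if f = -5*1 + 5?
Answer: 1113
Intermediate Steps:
f = 0 (f = -5 + 5 = 0)
f*G + 1113 = 0*7 + 1113 = 0 + 1113 = 1113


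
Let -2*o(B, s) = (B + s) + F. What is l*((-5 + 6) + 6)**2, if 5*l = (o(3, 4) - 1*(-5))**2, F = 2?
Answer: 49/20 ≈ 2.4500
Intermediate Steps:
o(B, s) = -1 - B/2 - s/2 (o(B, s) = -((B + s) + 2)/2 = -(2 + B + s)/2 = -1 - B/2 - s/2)
l = 1/20 (l = ((-1 - 1/2*3 - 1/2*4) - 1*(-5))**2/5 = ((-1 - 3/2 - 2) + 5)**2/5 = (-9/2 + 5)**2/5 = (1/2)**2/5 = (1/5)*(1/4) = 1/20 ≈ 0.050000)
l*((-5 + 6) + 6)**2 = ((-5 + 6) + 6)**2/20 = (1 + 6)**2/20 = (1/20)*7**2 = (1/20)*49 = 49/20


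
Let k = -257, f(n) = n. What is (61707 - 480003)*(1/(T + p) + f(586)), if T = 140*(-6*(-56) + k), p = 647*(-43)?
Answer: -1369493435240/5587 ≈ -2.4512e+8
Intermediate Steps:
p = -27821
T = 11060 (T = 140*(-6*(-56) - 257) = 140*(336 - 257) = 140*79 = 11060)
(61707 - 480003)*(1/(T + p) + f(586)) = (61707 - 480003)*(1/(11060 - 27821) + 586) = -418296*(1/(-16761) + 586) = -418296*(-1/16761 + 586) = -418296*9821945/16761 = -1369493435240/5587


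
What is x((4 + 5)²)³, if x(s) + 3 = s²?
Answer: 282042293112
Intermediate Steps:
x(s) = -3 + s²
x((4 + 5)²)³ = (-3 + ((4 + 5)²)²)³ = (-3 + (9²)²)³ = (-3 + 81²)³ = (-3 + 6561)³ = 6558³ = 282042293112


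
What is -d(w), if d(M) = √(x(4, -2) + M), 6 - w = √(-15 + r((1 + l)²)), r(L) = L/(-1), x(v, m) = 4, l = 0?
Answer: -√(10 - 4*I) ≈ -3.2226 + 0.62062*I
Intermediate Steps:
r(L) = -L (r(L) = L*(-1) = -L)
w = 6 - 4*I (w = 6 - √(-15 - (1 + 0)²) = 6 - √(-15 - 1*1²) = 6 - √(-15 - 1*1) = 6 - √(-15 - 1) = 6 - √(-16) = 6 - 4*I ≈ 6.0 - 4.0*I)
d(M) = √(4 + M)
-d(w) = -√(4 + (6 - 4*I)) = -√(10 - 4*I)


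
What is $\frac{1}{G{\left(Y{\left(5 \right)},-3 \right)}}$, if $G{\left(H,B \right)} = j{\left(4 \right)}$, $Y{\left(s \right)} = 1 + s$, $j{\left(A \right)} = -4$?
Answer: $- \frac{1}{4} \approx -0.25$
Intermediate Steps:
$G{\left(H,B \right)} = -4$
$\frac{1}{G{\left(Y{\left(5 \right)},-3 \right)}} = \frac{1}{-4} = - \frac{1}{4}$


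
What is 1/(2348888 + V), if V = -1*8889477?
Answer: -1/6540589 ≈ -1.5289e-7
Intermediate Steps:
V = -8889477
1/(2348888 + V) = 1/(2348888 - 8889477) = 1/(-6540589) = -1/6540589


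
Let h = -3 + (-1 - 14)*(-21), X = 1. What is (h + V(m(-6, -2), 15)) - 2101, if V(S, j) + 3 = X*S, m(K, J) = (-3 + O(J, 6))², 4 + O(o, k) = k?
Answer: -1791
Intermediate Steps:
O(o, k) = -4 + k
m(K, J) = 1 (m(K, J) = (-3 + (-4 + 6))² = (-3 + 2)² = (-1)² = 1)
V(S, j) = -3 + S (V(S, j) = -3 + 1*S = -3 + S)
h = 312 (h = -3 - 15*(-21) = -3 + 315 = 312)
(h + V(m(-6, -2), 15)) - 2101 = (312 + (-3 + 1)) - 2101 = (312 - 2) - 2101 = 310 - 2101 = -1791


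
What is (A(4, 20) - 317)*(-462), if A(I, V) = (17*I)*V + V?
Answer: -491106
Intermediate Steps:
A(I, V) = V + 17*I*V (A(I, V) = 17*I*V + V = V + 17*I*V)
(A(4, 20) - 317)*(-462) = (20*(1 + 17*4) - 317)*(-462) = (20*(1 + 68) - 317)*(-462) = (20*69 - 317)*(-462) = (1380 - 317)*(-462) = 1063*(-462) = -491106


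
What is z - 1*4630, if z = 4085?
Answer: -545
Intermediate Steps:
z - 1*4630 = 4085 - 1*4630 = 4085 - 4630 = -545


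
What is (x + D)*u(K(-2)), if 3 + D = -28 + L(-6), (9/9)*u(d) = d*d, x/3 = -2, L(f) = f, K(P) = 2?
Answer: -172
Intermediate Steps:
x = -6 (x = 3*(-2) = -6)
u(d) = d² (u(d) = d*d = d²)
D = -37 (D = -3 + (-28 - 6) = -3 - 34 = -37)
(x + D)*u(K(-2)) = (-6 - 37)*2² = -43*4 = -172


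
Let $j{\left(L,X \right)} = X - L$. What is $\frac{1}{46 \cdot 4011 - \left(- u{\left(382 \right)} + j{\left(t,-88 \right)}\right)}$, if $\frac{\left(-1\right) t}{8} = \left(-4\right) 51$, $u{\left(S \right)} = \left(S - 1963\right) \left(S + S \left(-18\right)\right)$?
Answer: $\frac{1}{10453240} \approx 9.5664 \cdot 10^{-8}$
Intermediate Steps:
$u{\left(S \right)} = - 17 S \left(-1963 + S\right)$ ($u{\left(S \right)} = \left(-1963 + S\right) \left(S - 18 S\right) = \left(-1963 + S\right) \left(- 17 S\right) = - 17 S \left(-1963 + S\right)$)
$t = 1632$ ($t = - 8 \left(\left(-4\right) 51\right) = \left(-8\right) \left(-204\right) = 1632$)
$\frac{1}{46 \cdot 4011 - \left(- u{\left(382 \right)} + j{\left(t,-88 \right)}\right)} = \frac{1}{46 \cdot 4011 - \left(-88 - 1632 - 6494 \left(1963 - 382\right)\right)} = \frac{1}{184506 - \left(-1720 - 6494 \left(1963 - 382\right)\right)} = \frac{1}{184506 - \left(-1720 - 10267014\right)} = \frac{1}{184506 + \left(10267014 + 1720\right)} = \frac{1}{184506 + 10268734} = \frac{1}{10453240}$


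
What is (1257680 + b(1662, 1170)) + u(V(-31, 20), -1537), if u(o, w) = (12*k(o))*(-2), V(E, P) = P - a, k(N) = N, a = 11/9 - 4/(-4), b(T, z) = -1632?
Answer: 3766864/3 ≈ 1.2556e+6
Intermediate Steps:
a = 20/9 (a = 11*(⅑) - 4*(-¼) = 11/9 + 1 = 20/9 ≈ 2.2222)
V(E, P) = -20/9 + P (V(E, P) = P - 1*20/9 = P - 20/9 = -20/9 + P)
u(o, w) = -24*o (u(o, w) = (12*o)*(-2) = -24*o)
(1257680 + b(1662, 1170)) + u(V(-31, 20), -1537) = (1257680 - 1632) - 24*(-20/9 + 20) = 1256048 - 24*160/9 = 1256048 - 1280/3 = 3766864/3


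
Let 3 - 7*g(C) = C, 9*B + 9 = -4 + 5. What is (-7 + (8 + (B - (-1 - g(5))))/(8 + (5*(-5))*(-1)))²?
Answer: 197683600/4322241 ≈ 45.736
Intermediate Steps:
B = -8/9 (B = -1 + (-4 + 5)/9 = -1 + (⅑)*1 = -1 + ⅑ = -8/9 ≈ -0.88889)
g(C) = 3/7 - C/7
(-7 + (8 + (B - (-1 - g(5))))/(8 + (5*(-5))*(-1)))² = (-7 + (8 + (-8/9 - (-1 - (3/7 - ⅐*5))))/(8 + (5*(-5))*(-1)))² = (-7 + (8 + (-8/9 - (-1 - (3/7 - 5/7))))/(8 - 25*(-1)))² = (-7 + (8 + (-8/9 - (-1 - 1*(-2/7))))/(8 + 25))² = (-7 + (8 + (-8/9 - (-1 + 2/7)))/33)² = (-7 + (8 + (-8/9 - 1*(-5/7)))*(1/33))² = (-7 + (8 + (-8/9 + 5/7))*(1/33))² = (-7 + (8 - 11/63)*(1/33))² = (-7 + (493/63)*(1/33))² = (-7 + 493/2079)² = (-14060/2079)² = 197683600/4322241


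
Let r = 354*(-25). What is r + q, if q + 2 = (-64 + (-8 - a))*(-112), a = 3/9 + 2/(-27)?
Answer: -20492/27 ≈ -758.96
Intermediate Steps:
r = -8850
a = 7/27 (a = 3*(⅑) + 2*(-1/27) = ⅓ - 2/27 = 7/27 ≈ 0.25926)
q = 218458/27 (q = -2 + (-64 + (-8 - 1*7/27))*(-112) = -2 + (-64 + (-8 - 7/27))*(-112) = -2 + (-64 - 223/27)*(-112) = -2 - 1951/27*(-112) = -2 + 218512/27 = 218458/27 ≈ 8091.0)
r + q = -8850 + 218458/27 = -20492/27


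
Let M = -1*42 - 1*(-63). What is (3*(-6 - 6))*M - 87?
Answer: -843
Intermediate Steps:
M = 21 (M = -42 + 63 = 21)
(3*(-6 - 6))*M - 87 = (3*(-6 - 6))*21 - 87 = (3*(-12))*21 - 87 = -36*21 - 87 = -756 - 87 = -843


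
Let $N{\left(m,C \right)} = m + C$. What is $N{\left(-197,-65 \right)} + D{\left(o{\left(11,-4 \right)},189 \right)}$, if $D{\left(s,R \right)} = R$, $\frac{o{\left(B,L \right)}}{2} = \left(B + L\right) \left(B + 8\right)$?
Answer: $-73$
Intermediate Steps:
$N{\left(m,C \right)} = C + m$
$o{\left(B,L \right)} = 2 \left(8 + B\right) \left(B + L\right)$ ($o{\left(B,L \right)} = 2 \left(B + L\right) \left(B + 8\right) = 2 \left(B + L\right) \left(8 + B\right) = 2 \left(8 + B\right) \left(B + L\right)$)
$N{\left(-197,-65 \right)} + D{\left(o{\left(11,-4 \right)},189 \right)} = \left(-65 - 197\right) + 189 = -262 + 189 = -73$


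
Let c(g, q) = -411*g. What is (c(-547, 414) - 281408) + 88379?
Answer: 31788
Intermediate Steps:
(c(-547, 414) - 281408) + 88379 = (-411*(-547) - 281408) + 88379 = (224817 - 281408) + 88379 = -56591 + 88379 = 31788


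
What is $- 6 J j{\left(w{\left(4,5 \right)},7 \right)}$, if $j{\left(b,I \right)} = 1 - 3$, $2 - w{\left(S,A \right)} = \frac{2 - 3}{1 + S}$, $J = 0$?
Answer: $0$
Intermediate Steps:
$w{\left(S,A \right)} = 2 + \frac{1}{1 + S}$ ($w{\left(S,A \right)} = 2 - \frac{2 - 3}{1 + S} = 2 - - \frac{1}{1 + S} = 2 + \frac{1}{1 + S}$)
$j{\left(b,I \right)} = -2$ ($j{\left(b,I \right)} = 1 - 3 = -2$)
$- 6 J j{\left(w{\left(4,5 \right)},7 \right)} = \left(-6\right) 0 \left(-2\right) = 0 \left(-2\right) = 0$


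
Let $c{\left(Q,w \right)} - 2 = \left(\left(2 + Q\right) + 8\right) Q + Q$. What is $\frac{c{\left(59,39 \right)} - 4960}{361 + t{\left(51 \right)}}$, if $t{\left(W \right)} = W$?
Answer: $- \frac{207}{103} \approx -2.0097$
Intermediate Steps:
$c{\left(Q,w \right)} = 2 + Q + Q \left(10 + Q\right)$ ($c{\left(Q,w \right)} = 2 + \left(\left(\left(2 + Q\right) + 8\right) Q + Q\right) = 2 + \left(\left(10 + Q\right) Q + Q\right) = 2 + \left(Q \left(10 + Q\right) + Q\right) = 2 + \left(Q + Q \left(10 + Q\right)\right) = 2 + Q + Q \left(10 + Q\right)$)
$\frac{c{\left(59,39 \right)} - 4960}{361 + t{\left(51 \right)}} = \frac{\left(2 + 59^{2} + 11 \cdot 59\right) - 4960}{361 + 51} = \frac{\left(2 + 3481 + 649\right) - 4960}{412} = \left(4132 - 4960\right) \frac{1}{412} = \left(-828\right) \frac{1}{412} = - \frac{207}{103}$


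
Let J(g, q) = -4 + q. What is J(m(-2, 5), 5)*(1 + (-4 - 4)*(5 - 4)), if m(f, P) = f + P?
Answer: -7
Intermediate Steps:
m(f, P) = P + f
J(m(-2, 5), 5)*(1 + (-4 - 4)*(5 - 4)) = (-4 + 5)*(1 + (-4 - 4)*(5 - 4)) = 1*(1 - 8*1) = 1*(1 - 8) = 1*(-7) = -7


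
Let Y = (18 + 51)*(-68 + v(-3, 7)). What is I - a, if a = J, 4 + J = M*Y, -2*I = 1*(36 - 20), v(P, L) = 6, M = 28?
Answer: 119780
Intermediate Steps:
Y = -4278 (Y = (18 + 51)*(-68 + 6) = 69*(-62) = -4278)
I = -8 (I = -(36 - 20)/2 = -16/2 = -½*16 = -8)
J = -119788 (J = -4 + 28*(-4278) = -4 - 119784 = -119788)
a = -119788
I - a = -8 - 1*(-119788) = -8 + 119788 = 119780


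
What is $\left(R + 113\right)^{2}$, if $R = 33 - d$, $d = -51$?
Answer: $38809$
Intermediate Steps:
$R = 84$ ($R = 33 - -51 = 33 + 51 = 84$)
$\left(R + 113\right)^{2} = \left(84 + 113\right)^{2} = 197^{2} = 38809$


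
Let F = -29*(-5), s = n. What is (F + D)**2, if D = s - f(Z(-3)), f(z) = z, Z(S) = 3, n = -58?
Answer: 7056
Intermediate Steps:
s = -58
F = 145
D = -61 (D = -58 - 1*3 = -58 - 3 = -61)
(F + D)**2 = (145 - 61)**2 = 84**2 = 7056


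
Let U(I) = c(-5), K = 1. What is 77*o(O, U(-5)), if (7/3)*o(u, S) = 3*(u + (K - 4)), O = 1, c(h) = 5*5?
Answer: -198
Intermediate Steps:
c(h) = 25
U(I) = 25
o(u, S) = -27/7 + 9*u/7 (o(u, S) = 3*(3*(u + (1 - 4)))/7 = 3*(3*(u - 3))/7 = 3*(3*(-3 + u))/7 = 3*(-9 + 3*u)/7 = -27/7 + 9*u/7)
77*o(O, U(-5)) = 77*(-27/7 + (9/7)*1) = 77*(-27/7 + 9/7) = 77*(-18/7) = -198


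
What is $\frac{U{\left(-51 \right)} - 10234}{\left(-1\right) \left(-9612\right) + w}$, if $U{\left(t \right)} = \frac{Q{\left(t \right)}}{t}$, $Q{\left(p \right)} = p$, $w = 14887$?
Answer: $- \frac{10233}{24499} \approx -0.41769$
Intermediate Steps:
$U{\left(t \right)} = 1$ ($U{\left(t \right)} = \frac{t}{t} = 1$)
$\frac{U{\left(-51 \right)} - 10234}{\left(-1\right) \left(-9612\right) + w} = \frac{1 - 10234}{\left(-1\right) \left(-9612\right) + 14887} = - \frac{10233}{9612 + 14887} = - \frac{10233}{24499}$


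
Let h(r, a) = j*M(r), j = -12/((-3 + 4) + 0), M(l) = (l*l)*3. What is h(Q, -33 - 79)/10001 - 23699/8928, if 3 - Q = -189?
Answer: -12085398211/89288928 ≈ -135.35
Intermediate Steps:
Q = 192 (Q = 3 - 1*(-189) = 3 + 189 = 192)
M(l) = 3*l² (M(l) = l²*3 = 3*l²)
j = -12 (j = -12/(1 + 0) = -12/1 = -12*1 = -12)
h(r, a) = -36*r²
h(Q, -33 - 79)/10001 - 23699/8928 = -36*192²/10001 - 23699/8928 = -36*36864*(1/10001) - 23699*1/8928 = -1327104*1/10001 - 23699/8928 = -1327104/10001 - 23699/8928 = -12085398211/89288928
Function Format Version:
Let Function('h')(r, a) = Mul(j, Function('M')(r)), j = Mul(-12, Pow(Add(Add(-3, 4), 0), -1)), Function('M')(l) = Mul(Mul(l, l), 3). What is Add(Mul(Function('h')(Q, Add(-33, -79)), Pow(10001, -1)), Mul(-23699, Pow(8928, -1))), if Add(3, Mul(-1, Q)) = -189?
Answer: Rational(-12085398211, 89288928) ≈ -135.35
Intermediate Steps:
Q = 192 (Q = Add(3, Mul(-1, -189)) = Add(3, 189) = 192)
Function('M')(l) = Mul(3, Pow(l, 2)) (Function('M')(l) = Mul(Pow(l, 2), 3) = Mul(3, Pow(l, 2)))
j = -12 (j = Mul(-12, Pow(Add(1, 0), -1)) = Mul(-12, Pow(1, -1)) = Mul(-12, 1) = -12)
Function('h')(r, a) = Mul(-36, Pow(r, 2)) (Function('h')(r, a) = Mul(-12, Mul(3, Pow(r, 2))) = Mul(-36, Pow(r, 2)))
Add(Mul(Function('h')(Q, Add(-33, -79)), Pow(10001, -1)), Mul(-23699, Pow(8928, -1))) = Add(Mul(Mul(-36, Pow(192, 2)), Pow(10001, -1)), Mul(-23699, Pow(8928, -1))) = Add(Mul(Mul(-36, 36864), Rational(1, 10001)), Mul(-23699, Rational(1, 8928))) = Add(Mul(-1327104, Rational(1, 10001)), Rational(-23699, 8928)) = Add(Rational(-1327104, 10001), Rational(-23699, 8928)) = Rational(-12085398211, 89288928)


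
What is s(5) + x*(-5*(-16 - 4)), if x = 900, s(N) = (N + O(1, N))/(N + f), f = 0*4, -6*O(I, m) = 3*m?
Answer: 180001/2 ≈ 90001.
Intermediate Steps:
O(I, m) = -m/2
f = 0
s(N) = 1/2 (s(N) = (N - N/2)/(N + 0) = (N/2)/N = 1/2)
s(5) + x*(-5*(-16 - 4)) = 1/2 + 900*(-5*(-16 - 4)) = 1/2 + 900*(-5*(-20)) = 1/2 + 900*100 = 1/2 + 90000 = 180001/2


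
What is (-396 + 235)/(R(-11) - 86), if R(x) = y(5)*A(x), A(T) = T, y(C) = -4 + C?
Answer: 161/97 ≈ 1.6598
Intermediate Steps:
R(x) = x (R(x) = (-4 + 5)*x = 1*x = x)
(-396 + 235)/(R(-11) - 86) = (-396 + 235)/(-11 - 86) = -161/(-97) = -161*(-1/97) = 161/97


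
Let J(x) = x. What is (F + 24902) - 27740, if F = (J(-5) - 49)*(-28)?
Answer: -1326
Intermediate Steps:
F = 1512 (F = (-5 - 49)*(-28) = -54*(-28) = 1512)
(F + 24902) - 27740 = (1512 + 24902) - 27740 = 26414 - 27740 = -1326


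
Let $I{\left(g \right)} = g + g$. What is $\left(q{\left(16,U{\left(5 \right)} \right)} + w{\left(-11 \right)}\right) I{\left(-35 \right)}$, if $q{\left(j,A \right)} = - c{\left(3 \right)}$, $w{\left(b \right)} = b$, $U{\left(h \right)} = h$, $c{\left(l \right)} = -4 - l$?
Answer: $280$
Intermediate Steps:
$q{\left(j,A \right)} = 7$ ($q{\left(j,A \right)} = - (-4 - 3) = \left(-1\right) \left(-7\right) = 7$)
$I{\left(g \right)} = 2 g$
$\left(q{\left(16,U{\left(5 \right)} \right)} + w{\left(-11 \right)}\right) I{\left(-35 \right)} = \left(7 - 11\right) 2 \left(-35\right) = \left(-4\right) \left(-70\right) = 280$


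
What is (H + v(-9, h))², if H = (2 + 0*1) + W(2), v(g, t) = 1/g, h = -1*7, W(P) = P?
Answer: 1225/81 ≈ 15.123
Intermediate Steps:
h = -7
H = 4 (H = (2 + 0*1) + 2 = (2 + 0) + 2 = 2 + 2 = 4)
(H + v(-9, h))² = (4 + 1/(-9))² = (4 - ⅑)² = (35/9)² = 1225/81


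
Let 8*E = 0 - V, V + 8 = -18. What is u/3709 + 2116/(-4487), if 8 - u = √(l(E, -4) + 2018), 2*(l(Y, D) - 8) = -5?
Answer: -7812348/16642283 - √8094/7418 ≈ -0.48156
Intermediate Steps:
V = -26 (V = -8 - 18 = -26)
E = 13/4 (E = (0 - 1*(-26))/8 = (0 + 26)/8 = (⅛)*26 = 13/4 ≈ 3.2500)
l(Y, D) = 11/2 (l(Y, D) = 8 + (½)*(-5) = 8 - 5/2 = 11/2)
u = 8 - √8094/2 (u = 8 - √(11/2 + 2018) = 8 - √(4047/2) = 8 - √8094/2 ≈ -36.983)
u/3709 + 2116/(-4487) = (8 - √8094/2)/3709 + 2116/(-4487) = (8 - √8094/2)*(1/3709) + 2116*(-1/4487) = (8/3709 - √8094/7418) - 2116/4487 = -7812348/16642283 - √8094/7418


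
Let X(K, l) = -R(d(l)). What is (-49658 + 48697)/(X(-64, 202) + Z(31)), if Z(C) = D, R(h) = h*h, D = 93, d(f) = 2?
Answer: -961/89 ≈ -10.798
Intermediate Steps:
R(h) = h**2
Z(C) = 93
X(K, l) = -4 (X(K, l) = -1*2**2 = -1*4 = -4)
(-49658 + 48697)/(X(-64, 202) + Z(31)) = (-49658 + 48697)/(-4 + 93) = -961/89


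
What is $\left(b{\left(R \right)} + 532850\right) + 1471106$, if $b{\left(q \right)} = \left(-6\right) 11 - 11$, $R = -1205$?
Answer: $2003879$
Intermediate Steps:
$b{\left(q \right)} = -77$ ($b{\left(q \right)} = -66 - 11 = -77$)
$\left(b{\left(R \right)} + 532850\right) + 1471106 = \left(-77 + 532850\right) + 1471106 = 532773 + 1471106 = 2003879$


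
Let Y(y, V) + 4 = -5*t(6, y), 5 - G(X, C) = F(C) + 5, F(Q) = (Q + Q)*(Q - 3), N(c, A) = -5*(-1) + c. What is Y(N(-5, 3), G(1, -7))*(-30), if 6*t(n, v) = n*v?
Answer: 120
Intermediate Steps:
t(n, v) = n*v/6 (t(n, v) = (n*v)/6 = n*v/6)
N(c, A) = 5 + c
F(Q) = 2*Q*(-3 + Q) (F(Q) = (2*Q)*(-3 + Q) = 2*Q*(-3 + Q))
G(X, C) = -2*C*(-3 + C) (G(X, C) = 5 - (2*C*(-3 + C) + 5) = 5 - (5 + 2*C*(-3 + C)) = 5 + (-5 - 2*C*(-3 + C)) = -2*C*(-3 + C))
Y(y, V) = -4 - 5*y (Y(y, V) = -4 - 5*6*y/6 = -4 - 5*y)
Y(N(-5, 3), G(1, -7))*(-30) = (-4 - 5*(5 - 5))*(-30) = (-4 - 5*0)*(-30) = (-4 + 0)*(-30) = -4*(-30) = 120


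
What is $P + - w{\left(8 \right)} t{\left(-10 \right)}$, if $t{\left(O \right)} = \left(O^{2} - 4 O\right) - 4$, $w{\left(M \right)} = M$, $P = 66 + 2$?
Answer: $-1020$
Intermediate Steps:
$P = 68$
$t{\left(O \right)} = -4 + O^{2} - 4 O$
$P + - w{\left(8 \right)} t{\left(-10 \right)} = 68 + \left(-1\right) 8 \left(-4 + \left(-10\right)^{2} - -40\right) = 68 - 8 \left(-4 + 100 + 40\right) = 68 - 1088 = -1020$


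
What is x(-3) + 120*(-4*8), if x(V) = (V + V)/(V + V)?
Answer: -3839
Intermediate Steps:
x(V) = 1 (x(V) = (2*V)/((2*V)) = (2*V)*(1/(2*V)) = 1)
x(-3) + 120*(-4*8) = 1 + 120*(-4*8) = 1 + 120*(-32) = 1 - 3840 = -3839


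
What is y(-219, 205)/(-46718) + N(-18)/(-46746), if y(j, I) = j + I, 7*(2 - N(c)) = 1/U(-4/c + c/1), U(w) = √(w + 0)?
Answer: 20036/77995701 - I*√10/4362960 ≈ 0.00025689 - 7.248e-7*I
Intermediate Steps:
U(w) = √w
N(c) = 2 - 1/(7*√(c - 4/c)) (N(c) = 2 - 1/(7*√(-4/c + c/1)) = 2 - 1/(7*√(-4/c + c*1)) = 2 - 1/(7*√(-4/c + c)) = 2 - 1/(7*√(c - 4/c)))
y(j, I) = I + j
y(-219, 205)/(-46718) + N(-18)/(-46746) = (205 - 219)/(-46718) + (2 - 1/(7*√(-18 - 4/(-18))))/(-46746) = -14*(-1/46718) + (2 - 1/(7*√(-18 - 4*(-1/18))))*(-1/46746) = 1/3337 + (2 - 1/(7*√(-18 + 2/9)))*(-1/46746) = 1/3337 + (2 - (-3)*I*√10/280)*(-1/46746) = 1/3337 + (2 + 3*I*√10/280)*(-1/46746) = 1/3337 + (-1/23373 - I*√10/4362960) = 20036/77995701 - I*√10/4362960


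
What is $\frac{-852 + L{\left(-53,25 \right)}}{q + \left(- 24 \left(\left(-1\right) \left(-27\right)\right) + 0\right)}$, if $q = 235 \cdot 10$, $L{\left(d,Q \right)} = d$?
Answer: $- \frac{905}{1702} \approx -0.53173$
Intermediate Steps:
$q = 2350$
$\frac{-852 + L{\left(-53,25 \right)}}{q + \left(- 24 \left(\left(-1\right) \left(-27\right)\right) + 0\right)} = \frac{-852 - 53}{2350 + \left(- 24 \left(\left(-1\right) \left(-27\right)\right) + 0\right)} = - \frac{905}{2350 + \left(\left(-24\right) 27 + 0\right)} = - \frac{905}{2350 + \left(-648 + 0\right)} = - \frac{905}{2350 - 648} = - \frac{905}{1702}$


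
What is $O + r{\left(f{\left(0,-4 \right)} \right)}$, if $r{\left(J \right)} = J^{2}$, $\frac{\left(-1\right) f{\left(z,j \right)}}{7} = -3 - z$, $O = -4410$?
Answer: $-3969$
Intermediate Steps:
$f{\left(z,j \right)} = 21 + 7 z$ ($f{\left(z,j \right)} = - 7 \left(-3 - z\right) = 21 + 7 z$)
$O + r{\left(f{\left(0,-4 \right)} \right)} = -4410 + \left(21 + 7 \cdot 0\right)^{2} = -4410 + \left(21 + 0\right)^{2} = -4410 + 21^{2} = -4410 + 441 = -3969$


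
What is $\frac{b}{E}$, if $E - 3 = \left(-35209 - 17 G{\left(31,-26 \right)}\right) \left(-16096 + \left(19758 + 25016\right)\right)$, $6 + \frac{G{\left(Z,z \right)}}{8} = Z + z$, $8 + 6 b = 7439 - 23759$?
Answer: $\frac{8164}{3017470473} \approx 2.7056 \cdot 10^{-6}$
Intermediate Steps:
$b = - \frac{8164}{3}$ ($b = - \frac{4}{3} + \frac{7439 - 23759}{6} = - \frac{4}{3} + \frac{1}{6} \left(-16320\right) = - \frac{4}{3} - 2720 = - \frac{8164}{3} \approx -2721.3$)
$G{\left(Z,z \right)} = -48 + 8 Z + 8 z$ ($G{\left(Z,z \right)} = -48 + 8 \left(Z + z\right) = -48 + \left(8 Z + 8 z\right) = -48 + 8 Z + 8 z$)
$E = -1005823491$ ($E = 3 + \left(-35209 - 17 \left(-48 + 8 \cdot 31 + 8 \left(-26\right)\right)\right) \left(-16096 + \left(19758 + 25016\right)\right) = 3 + \left(-35209 - 17 \left(-48 + 248 - 208\right)\right) \left(-16096 + 44774\right) = 3 + \left(-35209 - -136\right) 28678 = 3 + \left(-35209 + 136\right) 28678 = 3 - 1005823494 = -1005823491$)
$\frac{b}{E} = - \frac{8164}{3 \left(-1005823491\right)} = \left(- \frac{8164}{3}\right) \left(- \frac{1}{1005823491}\right) = \frac{8164}{3017470473}$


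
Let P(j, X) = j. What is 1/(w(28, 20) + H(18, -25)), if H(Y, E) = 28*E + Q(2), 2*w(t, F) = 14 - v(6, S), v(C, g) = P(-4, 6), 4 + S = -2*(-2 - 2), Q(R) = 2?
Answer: -1/689 ≈ -0.0014514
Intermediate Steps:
S = 4 (S = -4 - 2*(-2 - 2) = -4 - 2*(-4) = -4 + 8 = 4)
v(C, g) = -4
w(t, F) = 9 (w(t, F) = (14 - 1*(-4))/2 = (14 + 4)/2 = (½)*18 = 9)
H(Y, E) = 2 + 28*E (H(Y, E) = 28*E + 2 = 2 + 28*E)
1/(w(28, 20) + H(18, -25)) = 1/(9 + (2 + 28*(-25))) = 1/(9 + (2 - 700)) = 1/(9 - 698) = 1/(-689) = -1/689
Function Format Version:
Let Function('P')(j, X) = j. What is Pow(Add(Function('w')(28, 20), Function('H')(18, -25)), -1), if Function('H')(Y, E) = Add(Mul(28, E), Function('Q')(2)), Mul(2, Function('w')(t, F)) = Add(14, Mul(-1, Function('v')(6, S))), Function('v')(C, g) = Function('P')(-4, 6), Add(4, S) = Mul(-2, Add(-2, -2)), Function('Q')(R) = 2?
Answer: Rational(-1, 689) ≈ -0.0014514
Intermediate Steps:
S = 4 (S = Add(-4, Mul(-2, Add(-2, -2))) = Add(-4, Mul(-2, -4)) = Add(-4, 8) = 4)
Function('v')(C, g) = -4
Function('w')(t, F) = 9 (Function('w')(t, F) = Mul(Rational(1, 2), Add(14, Mul(-1, -4))) = Mul(Rational(1, 2), Add(14, 4)) = Mul(Rational(1, 2), 18) = 9)
Function('H')(Y, E) = Add(2, Mul(28, E)) (Function('H')(Y, E) = Add(Mul(28, E), 2) = Add(2, Mul(28, E)))
Pow(Add(Function('w')(28, 20), Function('H')(18, -25)), -1) = Pow(Add(9, Add(2, Mul(28, -25))), -1) = Pow(Add(9, Add(2, -700)), -1) = Pow(Add(9, -698), -1) = Pow(-689, -1) = Rational(-1, 689)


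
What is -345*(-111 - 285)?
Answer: 136620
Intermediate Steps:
-345*(-111 - 285) = -345*(-396) = 136620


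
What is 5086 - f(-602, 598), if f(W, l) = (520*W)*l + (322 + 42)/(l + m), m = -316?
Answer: 26395623664/141 ≈ 1.8720e+8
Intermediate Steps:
f(W, l) = 364/(-316 + l) + 520*W*l (f(W, l) = (520*W)*l + (322 + 42)/(l - 316) = 520*W*l + 364/(-316 + l) = 364/(-316 + l) + 520*W*l)
5086 - f(-602, 598) = 5086 - 52*(7 - 3160*(-602)*598 + 10*(-602)*598²)/(-316 + 598) = 5086 - 52*(7 + 1137587360 + 10*(-602)*357604)/282 = 5086 - 52*(7 + 1137587360 - 2152776080)/282 = 5086 - 52*(-1015188713)/282 = 5086 - 1*(-26394906538/141) = 5086 + 26394906538/141 = 26395623664/141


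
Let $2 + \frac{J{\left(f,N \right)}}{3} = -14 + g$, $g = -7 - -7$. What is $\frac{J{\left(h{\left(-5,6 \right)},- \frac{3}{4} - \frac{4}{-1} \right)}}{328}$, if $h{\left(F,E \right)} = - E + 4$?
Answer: $- \frac{6}{41} \approx -0.14634$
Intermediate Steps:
$g = 0$ ($g = -7 + 7 = 0$)
$h{\left(F,E \right)} = 4 - E$
$J{\left(f,N \right)} = -48$ ($J{\left(f,N \right)} = -6 + 3 \left(-14 + 0\right) = -6 + 3 \left(-14\right) = -6 - 42 = -48$)
$\frac{J{\left(h{\left(-5,6 \right)},- \frac{3}{4} - \frac{4}{-1} \right)}}{328} = - \frac{48}{328} = \left(-48\right) \frac{1}{328} = - \frac{6}{41}$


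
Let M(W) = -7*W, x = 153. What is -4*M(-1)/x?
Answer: -28/153 ≈ -0.18301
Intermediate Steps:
-4*M(-1)/x = -4*(-7*(-1))/153 = -28/153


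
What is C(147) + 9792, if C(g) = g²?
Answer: 31401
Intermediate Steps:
C(147) + 9792 = 147² + 9792 = 21609 + 9792 = 31401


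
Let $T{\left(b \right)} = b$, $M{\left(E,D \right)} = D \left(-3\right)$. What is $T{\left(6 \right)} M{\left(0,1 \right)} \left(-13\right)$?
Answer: $234$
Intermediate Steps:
$M{\left(E,D \right)} = - 3 D$
$T{\left(6 \right)} M{\left(0,1 \right)} \left(-13\right) = 6 \left(\left(-3\right) 1\right) \left(-13\right) = 6 \left(-3\right) \left(-13\right) = \left(-18\right) \left(-13\right) = 234$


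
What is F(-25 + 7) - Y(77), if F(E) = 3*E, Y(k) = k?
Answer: -131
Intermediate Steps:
F(-25 + 7) - Y(77) = 3*(-25 + 7) - 1*77 = 3*(-18) - 77 = -54 - 77 = -131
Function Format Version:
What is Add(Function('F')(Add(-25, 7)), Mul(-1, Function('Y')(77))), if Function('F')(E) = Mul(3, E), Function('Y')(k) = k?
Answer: -131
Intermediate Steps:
Add(Function('F')(Add(-25, 7)), Mul(-1, Function('Y')(77))) = Add(Mul(3, Add(-25, 7)), Mul(-1, 77)) = Add(Mul(3, -18), -77) = Add(-54, -77) = -131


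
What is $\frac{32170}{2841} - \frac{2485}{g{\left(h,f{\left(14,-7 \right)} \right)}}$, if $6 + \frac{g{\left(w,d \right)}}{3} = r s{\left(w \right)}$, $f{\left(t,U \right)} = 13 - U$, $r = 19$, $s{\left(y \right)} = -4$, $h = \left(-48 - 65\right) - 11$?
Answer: $\frac{1663745}{77654} \approx 21.425$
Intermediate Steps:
$h = -124$ ($h = -113 - 11 = -124$)
$g{\left(w,d \right)} = -246$ ($g{\left(w,d \right)} = -18 + 3 \cdot 19 \left(-4\right) = -18 + 3 \left(-76\right) = -18 - 228 = -246$)
$\frac{32170}{2841} - \frac{2485}{g{\left(h,f{\left(14,-7 \right)} \right)}} = \frac{32170}{2841} - \frac{2485}{-246} = 32170 \cdot \frac{1}{2841} - - \frac{2485}{246} = \frac{32170}{2841} + \frac{2485}{246} = \frac{1663745}{77654}$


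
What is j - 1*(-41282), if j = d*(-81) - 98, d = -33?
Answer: 43857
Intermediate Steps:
j = 2575 (j = -33*(-81) - 98 = 2673 - 98 = 2575)
j - 1*(-41282) = 2575 - 1*(-41282) = 2575 + 41282 = 43857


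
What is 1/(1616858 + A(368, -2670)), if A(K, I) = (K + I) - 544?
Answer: 1/1614012 ≈ 6.1957e-7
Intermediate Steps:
A(K, I) = -544 + I + K (A(K, I) = (I + K) - 544 = -544 + I + K)
1/(1616858 + A(368, -2670)) = 1/(1616858 + (-544 - 2670 + 368)) = 1/(1616858 - 2846) = 1/1614012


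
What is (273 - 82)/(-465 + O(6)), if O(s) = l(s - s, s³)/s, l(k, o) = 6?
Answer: -191/464 ≈ -0.41164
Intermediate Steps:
O(s) = 6/s
(273 - 82)/(-465 + O(6)) = (273 - 82)/(-465 + 6/6) = 191/(-465 + 6*(⅙)) = 191/(-465 + 1) = 191/(-464) = 191*(-1/464) = -191/464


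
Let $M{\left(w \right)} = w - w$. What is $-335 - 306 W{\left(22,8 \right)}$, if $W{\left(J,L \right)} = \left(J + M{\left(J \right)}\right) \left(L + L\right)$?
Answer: $-108047$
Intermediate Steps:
$M{\left(w \right)} = 0$
$W{\left(J,L \right)} = 2 J L$ ($W{\left(J,L \right)} = \left(J + 0\right) \left(L + L\right) = J 2 L = 2 J L$)
$-335 - 306 W{\left(22,8 \right)} = -335 - 306 \cdot 2 \cdot 22 \cdot 8 = -335 - 107712 = -108047$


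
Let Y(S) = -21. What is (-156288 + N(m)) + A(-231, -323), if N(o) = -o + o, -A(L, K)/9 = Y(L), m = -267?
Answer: -156099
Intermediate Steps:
A(L, K) = 189 (A(L, K) = -9*(-21) = 189)
N(o) = 0
(-156288 + N(m)) + A(-231, -323) = (-156288 + 0) + 189 = -156288 + 189 = -156099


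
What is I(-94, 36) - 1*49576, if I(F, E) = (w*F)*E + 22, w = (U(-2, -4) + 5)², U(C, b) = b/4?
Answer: -103698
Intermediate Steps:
U(C, b) = b/4 (U(C, b) = b*(¼) = b/4)
w = 16 (w = ((¼)*(-4) + 5)² = (-1 + 5)² = 4² = 16)
I(F, E) = 22 + 16*E*F (I(F, E) = (16*F)*E + 22 = 16*E*F + 22 = 22 + 16*E*F)
I(-94, 36) - 1*49576 = (22 + 16*36*(-94)) - 1*49576 = (22 - 54144) - 49576 = -54122 - 49576 = -103698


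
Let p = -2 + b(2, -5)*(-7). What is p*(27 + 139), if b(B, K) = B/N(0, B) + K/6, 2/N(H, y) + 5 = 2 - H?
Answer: 12367/3 ≈ 4122.3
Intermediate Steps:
N(H, y) = 2/(-3 - H) (N(H, y) = 2/(-5 + (2 - H)) = 2/(-3 - H))
b(B, K) = -3*B/2 + K/6 (b(B, K) = B/((-2/(3 + 0))) + K/6 = B/((-2/3)) + K*(⅙) = B/((-2*⅓)) + K/6 = B/(-⅔) + K/6 = B*(-3/2) + K/6 = -3*B/2 + K/6)
p = 149/6 (p = -2 + (-3/2*2 + (⅙)*(-5))*(-7) = -2 + (-3 - ⅚)*(-7) = -2 - 23/6*(-7) = -2 + 161/6 = 149/6 ≈ 24.833)
p*(27 + 139) = 149*(27 + 139)/6 = (149/6)*166 = 12367/3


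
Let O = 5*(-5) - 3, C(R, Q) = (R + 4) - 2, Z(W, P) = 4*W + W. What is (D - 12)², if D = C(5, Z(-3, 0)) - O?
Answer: 529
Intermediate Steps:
Z(W, P) = 5*W
C(R, Q) = 2 + R (C(R, Q) = (4 + R) - 2 = 2 + R)
O = -28 (O = -25 - 3 = -28)
D = 35 (D = (2 + 5) - 1*(-28) = 7 + 28 = 35)
(D - 12)² = (35 - 12)² = 23² = 529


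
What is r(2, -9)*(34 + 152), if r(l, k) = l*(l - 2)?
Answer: 0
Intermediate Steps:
r(l, k) = l*(-2 + l)
r(2, -9)*(34 + 152) = (2*(-2 + 2))*(34 + 152) = (2*0)*186 = 0*186 = 0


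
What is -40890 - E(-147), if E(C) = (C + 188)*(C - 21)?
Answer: -34002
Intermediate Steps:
E(C) = (-21 + C)*(188 + C) (E(C) = (188 + C)*(-21 + C) = (-21 + C)*(188 + C))
-40890 - E(-147) = -40890 - (-3948 + (-147)**2 + 167*(-147)) = -40890 - (-3948 + 21609 - 24549) = -40890 - 1*(-6888) = -40890 + 6888 = -34002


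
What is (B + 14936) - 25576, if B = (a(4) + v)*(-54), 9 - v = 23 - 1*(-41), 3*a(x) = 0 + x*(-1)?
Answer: -7598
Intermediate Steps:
a(x) = -x/3 (a(x) = (0 + x*(-1))/3 = (0 - x)/3 = (-x)/3 = -x/3)
v = -55 (v = 9 - (23 - 1*(-41)) = 9 - (23 + 41) = 9 - 1*64 = 9 - 64 = -55)
B = 3042 (B = (-⅓*4 - 55)*(-54) = (-4/3 - 55)*(-54) = -169/3*(-54) = 3042)
(B + 14936) - 25576 = (3042 + 14936) - 25576 = 17978 - 25576 = -7598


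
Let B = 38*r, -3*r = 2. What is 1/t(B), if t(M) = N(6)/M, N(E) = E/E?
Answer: -76/3 ≈ -25.333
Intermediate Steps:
r = -⅔ (r = -⅓*2 = -⅔ ≈ -0.66667)
N(E) = 1
B = -76/3 (B = 38*(-⅔) = -76/3 ≈ -25.333)
t(M) = 1/M
1/t(B) = 1/(1/(-76/3)) = 1/(-3/76) = -76/3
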